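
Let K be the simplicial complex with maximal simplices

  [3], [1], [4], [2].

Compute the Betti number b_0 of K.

b_0 = 4.

Order the vertices as 1 < 2 < 3 < 4. Listing each simplex with vertices in this order, K has dimension 0 with simplices:

  0-simplices (4): [1], [2], [3], [4]

so the chain groups are C_0 ≅ Z^4.

Now H_k = ker ∂_k / im ∂_{k+1}, so:

  H_0: rank C_0 − rank ∂_1 = 4 − 0 = 4, and there is no ∂_1, so H_0 ≅ Z^4.

Hence the Betti numbers are b_0 = 4.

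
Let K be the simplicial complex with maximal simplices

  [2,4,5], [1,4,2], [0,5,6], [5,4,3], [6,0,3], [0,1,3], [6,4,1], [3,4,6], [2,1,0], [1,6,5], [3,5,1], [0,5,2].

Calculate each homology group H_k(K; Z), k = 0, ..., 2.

Fix the vertex order 0 < 1 < 2 < 3 < 4 < 5 < 6 and write every simplex with vertices in increasing order. Then dim K = 2 and the simplices of K are:

  0-simplices (7): [0], [1], [2], [3], [4], [5], [6]
  1-simplices (18): [0,1], [0,2], [0,3], [0,5], [0,6], [1,2], [1,3], [1,4], [1,5], [1,6], [2,4], [2,5], [3,4], [3,5], [3,6], [4,5], [4,6], [5,6]
  2-simplices (12): [0,1,2], [0,1,3], [0,2,5], [0,3,6], [0,5,6], [1,2,4], [1,3,5], [1,4,6], [1,5,6], [2,4,5], [3,4,5], [3,4,6]

so the chain groups are C_0 ≅ Z^7, C_1 ≅ Z^18, C_2 ≅ Z^12.

The boundary map ∂_1: C_1 → C_0 maps an edge to its endpoints' difference, ∂[p,q] = q − p. For instance
  ∂[0,5] = [5] − [0].
As a 7×18 matrix over Z this has rank 6, with invariant factors (1,1,1,1,1,1).

∂_2: C_2 → C_1 acts by ∂[p,q,r] = [q,r] − [p,r] + [p,q]. For instance
  ∂[1,3,5] = [3,5] − [1,5] + [1,3],
  ∂[1,2,4] = [2,4] − [1,4] + [1,2].
This gives a 18×12 integer matrix of rank 12; reducing to Smith normal form yields diagonal entries (1,1,1,1,1,1,1,1,1,1,1,2).

Computing H_k = (kernel of ∂_k) / (image of ∂_{k+1}):

  H_0: rank C_0 − rank ∂_1 = 7 − 6 = 1, and the invariant factors of ∂_1 are all 1, so H_0 = Z.
  H_1: rank ker ∂_1 − rank ∂_2 = (18 − 6) − 12 = 0, and ∂_2 has invariant factor 2 > 1, so H_1 = Z/2.
  H_2: rank ker ∂_2 − rank ∂_3 = (12 − 12) − 0 = 0, and there is no ∂_3, so H_2 = 0.

As a check, the Euler characteristic is 7 − 18 + 12 = 1, which agrees with 1 − 0 + 0 = 1.

H_0 ≅ Z,  H_1 ≅ Z/2,  H_2 = 0.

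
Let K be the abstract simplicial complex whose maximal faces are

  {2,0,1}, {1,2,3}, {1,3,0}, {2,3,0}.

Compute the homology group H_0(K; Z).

H_0 = Z.

Take the total order 0 < 1 < 2 < 3 on the vertex set. Then K (dimension 2) consists of the simplices:

  0-simplices (4): [0], [1], [2], [3]
  1-simplices (6): [0,1], [0,2], [0,3], [1,2], [1,3], [2,3]
  2-simplices (4): [0,1,2], [0,1,3], [0,2,3], [1,2,3]

so the chain groups are C_0 ≅ Z^4, C_1 ≅ Z^6, C_2 ≅ Z^4.

The boundary map ∂_1: C_1 → C_0 is given by ∂[p,q] = [q] − [p].
The resulting 4×6 matrix has rank 3, and its Smith normal form has invariant factors (1,1,1).

Boundary ∂_2: C_2 → C_1 acts by ∂[p,q,r] = [q,r] − [p,r] + [p,q]. For instance
  ∂[0,1,3] = [1,3] − [0,3] + [0,1],
  ∂[0,2,3] = [2,3] − [0,3] + [0,2].
The 6×4 boundary matrix has rank 3 and Smith normal form diag(1,1,1).

Reading off H_k = ker ∂_k / im ∂_{k+1}:

  H_0: rank C_0 − rank ∂_1 = 4 − 3 = 1, and the invariant factors of ∂_1 are all 1, so H_0 ≅ Z.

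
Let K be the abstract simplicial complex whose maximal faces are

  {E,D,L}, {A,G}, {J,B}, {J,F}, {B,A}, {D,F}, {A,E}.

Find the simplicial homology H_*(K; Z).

Order the vertices as A < B < D < E < F < G < J < L. Listing each simplex with vertices in this order, K has dimension 2 with simplices:

  0-simplices (8): A, B, D, E, F, G, J, L
  1-simplices (9): AB, AE, AG, BJ, DE, DF, DL, EL, FJ
  2-simplices (1): DEL

so the chain groups are C_0 ≅ Z^8, C_1 ≅ Z^9, C_2 ≅ Z^1.

∂_1: C_1 → C_0 is given by ∂[p,q] = [q] − [p]. For instance
  ∂EL = L − E.
This gives a 8×9 integer matrix of rank 7; reducing to Smith normal form yields diagonal entries (1,1,1,1,1,1,1).

The boundary map ∂_2: C_2 → C_1 maps a triangle to the signed sum of its edges. For instance
  ∂DEL = EL − DL + DE.
The resulting 9×1 matrix has rank 1, and its Smith normal form has invariant factors (1).

Now H_k = ker ∂_k / im ∂_{k+1}, so:

  H_0: rank C_0 − rank ∂_1 = 8 − 7 = 1, and the invariant factors of ∂_1 are all 1, so H_0 ≅ Z.
  H_1: rank ker ∂_1 − rank ∂_2 = (9 − 7) − 1 = 1, and the invariant factors of ∂_2 are all 1, so H_1 ≅ Z.
  H_2: rank ker ∂_2 − rank ∂_3 = (1 − 1) − 0 = 0, and there is no ∂_3, so H_2 ≅ 0.

H_0 ≅ Z,  H_1 ≅ Z,  H_2 = 0.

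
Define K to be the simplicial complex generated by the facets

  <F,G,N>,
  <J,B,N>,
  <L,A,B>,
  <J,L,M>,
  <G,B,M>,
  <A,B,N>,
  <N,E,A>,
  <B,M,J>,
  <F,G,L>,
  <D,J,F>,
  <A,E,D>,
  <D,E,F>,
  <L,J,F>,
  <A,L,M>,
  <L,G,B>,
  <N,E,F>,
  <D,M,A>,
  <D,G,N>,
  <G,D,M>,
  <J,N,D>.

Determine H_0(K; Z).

Take the total order A < B < D < E < F < G < J < L < M < N on the vertex set. Then K (dimension 2) consists of the simplices:

  0-simplices (10): A, B, D, E, F, G, J, L, M, N
  1-simplices (30): AB, AD, AE, AL, AM, AN, BG, BJ, BL, BM, BN, DE, DF, DG, DJ, DM, DN, EF, EN, FG, FJ, FL, FN, GL, GM, GN, JL, JM, JN, LM
  2-simplices (20): ABL, ABN, ADE, ADM, AEN, ALM, BGL, BGM, BJM, BJN, DEF, DFJ, DGM, DGN, DJN, EFN, FGL, FGN, FJL, JLM

Hence C_0 ≅ Z^10, C_1 ≅ Z^30, C_2 ≅ Z^20.

∂_1: C_1 → C_0 is given by ∂[p,q] = [q] − [p].
The resulting 10×30 matrix has rank 9, and its Smith normal form has invariant factors (1,1,1,1,1,1,1,1,1).

The boundary map ∂_2: C_2 → C_1 sends each 2-simplex [p,q,r] to [q,r] − [p,r] + [p,q]. For instance
  ∂BJM = JM − BM + BJ,
  ∂ADE = DE − AE + AD.
The resulting 30×20 matrix has rank 20, and its Smith normal form has invariant factors (1,1,1,1,1,1,1,1,1,1,1,1,1,1,1,1,1,1,1,2).

Now H_k = ker ∂_k / im ∂_{k+1}, so:

  H_0: rank C_0 − rank ∂_1 = 10 − 9 = 1, and the invariant factors of ∂_1 are all 1, so H_0 = Z.

H_0 ≅ Z.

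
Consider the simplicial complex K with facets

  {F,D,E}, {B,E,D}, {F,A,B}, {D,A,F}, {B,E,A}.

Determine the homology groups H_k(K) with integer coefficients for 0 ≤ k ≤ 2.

H_0 = Z,  H_1 = Z,  H_2 = 0.

Order the vertices as A < B < D < E < F. Listing each simplex with vertices in this order, K has dimension 2 with simplices:

  0-simplices (5): A, B, D, E, F
  1-simplices (10): AB, AD, AE, AF, BD, BE, BF, DE, DF, EF
  2-simplices (5): ABE, ABF, ADF, BDE, DEF

giving chain groups C_0 ≅ Z^5, C_1 ≅ Z^10, C_2 ≅ Z^5.

The boundary map ∂_1: C_1 → C_0 sends each edge [p,q] (with p < q) to q − p.
This gives a 5×10 integer matrix of rank 4; reducing to Smith normal form yields diagonal entries (1,1,1,1).

∂_2: C_2 → C_1 sends each 2-simplex [p,q,r] to [q,r] − [p,r] + [p,q]. For instance
  ∂BDE = DE − BE + BD,
  ∂ADF = DF − AF + AD.
The resulting 10×5 matrix has rank 5, and its Smith normal form has invariant factors (1,1,1,1,1).

From H_k ≅ ker(∂_k) / im(∂_{k+1}) we obtain:

  H_0: rank C_0 − rank ∂_1 = 5 − 4 = 1, and the invariant factors of ∂_1 are all 1, so H_0 = Z.
  H_1: rank ker ∂_1 − rank ∂_2 = (10 − 4) − 5 = 1, and the invariant factors of ∂_2 are all 1, so H_1 = Z.
  H_2: rank ker ∂_2 − rank ∂_3 = (5 − 5) − 0 = 0, and there is no ∂_3, so H_2 = 0.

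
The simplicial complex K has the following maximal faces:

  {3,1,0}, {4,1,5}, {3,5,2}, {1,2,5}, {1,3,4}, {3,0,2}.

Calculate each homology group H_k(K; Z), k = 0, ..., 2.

K has 6 vertices, 12 edges, 6 triangles.
rank ∂_0 = 0, rank ∂_1 = 5 ⇒ b_0 = 6 − 0 − 5 = 1; all invariant factors of ∂_1 are 1 so no torsion. So H_0 = Z.
rank ∂_1 = 5, rank ∂_2 = 6 ⇒ b_1 = 12 − 5 − 6 = 1; all invariant factors of ∂_2 are 1 so no torsion. So H_1 = Z.
rank ∂_2 = 6, rank ∂_3 = 0 ⇒ b_2 = 6 − 6 − 0 = 0. So H_2 = 0.

H_0 ≅ Z,  H_1 ≅ Z,  H_2 = 0.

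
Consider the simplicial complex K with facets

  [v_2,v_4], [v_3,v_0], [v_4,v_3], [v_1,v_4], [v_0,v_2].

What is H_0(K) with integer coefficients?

Take the total order v_0 < v_1 < v_2 < v_3 < v_4 on the vertex set. Then K (dimension 1) consists of the simplices:

  0-simplices (5): [v_0], [v_1], [v_2], [v_3], [v_4]
  1-simplices (5): [v_0,v_2], [v_0,v_3], [v_1,v_4], [v_2,v_4], [v_3,v_4]

Hence C_0 ≅ Z^5, C_1 ≅ Z^5.

∂_1: C_1 → C_0 is given by ∂[p,q] = [q] − [p]. For instance
  ∂[v_3,v_4] = [v_4] − [v_3].
The 5×5 boundary matrix has rank 4 and Smith normal form diag(1,1,1,1).

From H_k ≅ ker(∂_k) / im(∂_{k+1}) we obtain:

  H_0: rank C_0 − rank ∂_1 = 5 − 4 = 1, and the invariant factors of ∂_1 are all 1, so H_0 ≅ Z.

H_0 = Z.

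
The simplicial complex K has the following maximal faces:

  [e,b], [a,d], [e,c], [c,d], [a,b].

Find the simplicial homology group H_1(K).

H_1 = Z.

Order the vertices as a < b < c < d < e. Listing each simplex with vertices in this order, K has dimension 1 with simplices:

  0-simplices (5): a, b, c, d, e
  1-simplices (5): ab, ad, be, cd, ce

so the chain groups are C_0 ≅ Z^5, C_1 ≅ Z^5.

Boundary ∂_1: C_1 → C_0 maps an edge to its endpoints' difference, ∂[p,q] = q − p. For instance
  ∂cd = d − c.
This gives a 5×5 integer matrix of rank 4; reducing to Smith normal form yields diagonal entries (1,1,1,1).

From H_k ≅ ker(∂_k) / im(∂_{k+1}) we obtain:

  H_1: rank ker ∂_1 − rank ∂_2 = (5 − 4) − 0 = 1, and there is no ∂_2, so H_1 = Z.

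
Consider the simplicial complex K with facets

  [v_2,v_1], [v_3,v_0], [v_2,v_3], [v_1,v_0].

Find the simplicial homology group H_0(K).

Order the vertices as v_0 < v_1 < v_2 < v_3. Listing each simplex with vertices in this order, K has dimension 1 with simplices:

  0-simplices (4): [v_0], [v_1], [v_2], [v_3]
  1-simplices (4): [v_0,v_1], [v_0,v_3], [v_1,v_2], [v_2,v_3]

Hence C_0 ≅ Z^4, C_1 ≅ Z^4.

The boundary map ∂_1: C_1 → C_0 maps an edge to its endpoints' difference, ∂[p,q] = q − p.
The resulting 4×4 matrix has rank 3, and its Smith normal form has invariant factors (1,1,1).

Computing H_k = (kernel of ∂_k) / (image of ∂_{k+1}):

  H_0: rank C_0 − rank ∂_1 = 4 − 3 = 1, and the invariant factors of ∂_1 are all 1, so H_0 ≅ Z.

(K is a triangulation of the circle S^1.)

H_0 ≅ Z.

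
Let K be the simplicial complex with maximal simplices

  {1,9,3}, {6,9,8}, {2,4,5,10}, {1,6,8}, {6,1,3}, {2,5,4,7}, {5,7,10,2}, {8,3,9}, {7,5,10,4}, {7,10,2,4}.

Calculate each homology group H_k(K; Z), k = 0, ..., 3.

H_0 ≅ Z^2,  H_1 ≅ Z,  H_2 = 0,  H_3 ≅ Z.

We work with the vertex ordering 1 < 2 < 3 < 4 < 5 < 6 < 7 < 8 < 9 < 10. The simplices of K, each written with vertices in increasing order, are:

  0-simplices (10): [1], [2], [3], [4], [5], [6], [7], [8], [9], [10]
  1-simplices (20): [1,3], [1,6], [1,8], [1,9], [2,4], [2,5], [2,7], [2,10], [3,6], [3,8], [3,9], [4,5], [4,7], [4,10], [5,7], [5,10], [6,8], [6,9], [7,10], [8,9]
  2-simplices (15): [1,3,6], [1,3,9], [1,6,8], [2,4,5], [2,4,7], [2,4,10], [2,5,7], [2,5,10], [2,7,10], [3,8,9], [4,5,7], [4,5,10], [4,7,10], [5,7,10], [6,8,9]
  3-simplices (5): [2,4,5,7], [2,4,5,10], [2,4,7,10], [2,5,7,10], [4,5,7,10]

so the chain groups are C_0 ≅ Z^10, C_1 ≅ Z^20, C_2 ≅ Z^15, C_3 ≅ Z^5.

The boundary map ∂_1: C_1 → C_0 sends each edge [p,q] (with p < q) to q − p. For instance
  ∂[2,7] = [7] − [2].
The resulting 10×20 matrix has rank 8, and its Smith normal form has invariant factors (1,1,1,1,1,1,1,1).

The boundary map ∂_2: C_2 → C_1 acts by ∂[p,q,r] = [q,r] − [p,r] + [p,q]. For instance
  ∂[2,4,7] = [4,7] − [2,7] + [2,4],
  ∂[1,3,9] = [3,9] − [1,9] + [1,3].
The resulting 20×15 matrix has rank 11, and its Smith normal form has invariant factors (1,1,1,1,1,1,1,1,1,1,1).

Boundary ∂_3: C_3 → C_2 sends each 3-simplex σ to the alternating sum Σ_i (−1)^i (σ with its i-th vertex removed). For instance
  ∂[4,5,7,10] = [5,7,10] − [4,7,10] + [4,5,10] − [4,5,7],
  ∂[2,4,7,10] = [4,7,10] − [2,7,10] + [2,4,10] − [2,4,7].
The 15×5 boundary matrix has rank 4 and Smith normal form diag(1,1,1,1).

Now H_k = ker ∂_k / im ∂_{k+1}, so:

  H_0: rank C_0 − rank ∂_1 = 10 − 8 = 2, and the invariant factors of ∂_1 are all 1, so H_0 = Z^2.
  H_1: rank ker ∂_1 − rank ∂_2 = (20 − 8) − 11 = 1, and the invariant factors of ∂_2 are all 1, so H_1 = Z.
  H_2: rank ker ∂_2 − rank ∂_3 = (15 − 11) − 4 = 0, and the invariant factors of ∂_3 are all 1, so H_2 = 0.
  H_3: rank ker ∂_3 − rank ∂_4 = (5 − 4) − 0 = 1, and there is no ∂_4, so H_3 = Z.

As a check, the Euler characteristic is 10 − 20 + 15 − 5 = 0, which agrees with 2 − 1 + 0 − 1 = 0.
(K is a triangulation of the disjoint union of the 3-sphere S^3 and the Möbius band.)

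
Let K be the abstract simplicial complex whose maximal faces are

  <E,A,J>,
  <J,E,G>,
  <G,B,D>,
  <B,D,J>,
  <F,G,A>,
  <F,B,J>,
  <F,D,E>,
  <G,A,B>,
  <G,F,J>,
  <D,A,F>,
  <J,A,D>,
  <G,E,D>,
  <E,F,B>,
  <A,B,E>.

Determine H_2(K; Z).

We work with the vertex ordering A < B < D < E < F < G < J. The simplices of K, each written with vertices in increasing order, are:

  0-simplices (7): A, B, D, E, F, G, J
  1-simplices (21): AB, AD, AE, AF, AG, AJ, BD, BE, BF, BG, BJ, DE, DF, DG, DJ, EF, EG, EJ, FG, FJ, GJ
  2-simplices (14): ABE, ABG, ADF, ADJ, AEJ, AFG, BDG, BDJ, BEF, BFJ, DEF, DEG, EGJ, FGJ

so the chain groups are C_0 ≅ Z^7, C_1 ≅ Z^21, C_2 ≅ Z^14.

The boundary map ∂_1: C_1 → C_0 maps an edge to its endpoints' difference, ∂[p,q] = q − p. For instance
  ∂BG = G − B.
This gives a 7×21 integer matrix of rank 6; reducing to Smith normal form yields diagonal entries (1,1,1,1,1,1).

Boundary ∂_2: C_2 → C_1 acts by ∂[p,q,r] = [q,r] − [p,r] + [p,q]. For instance
  ∂AFG = FG − AG + AF,
  ∂ADF = DF − AF + AD.
As a 21×14 matrix over Z this has rank 13, with invariant factors (1,1,1,1,1,1,1,1,1,1,1,1,1).

Computing H_k = (kernel of ∂_k) / (image of ∂_{k+1}):

  H_2: rank ker ∂_2 − rank ∂_3 = (14 − 13) − 0 = 1, and there is no ∂_3, so H_2 ≅ Z.

H_2 ≅ Z.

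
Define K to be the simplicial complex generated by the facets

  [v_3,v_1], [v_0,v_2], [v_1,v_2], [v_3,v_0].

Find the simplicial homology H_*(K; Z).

H_0 ≅ Z,  H_1 ≅ Z.

Fix the vertex order v_0 < v_1 < v_2 < v_3 and write every simplex with vertices in increasing order. Then dim K = 1 and the simplices of K are:

  0-simplices (4): [v_0], [v_1], [v_2], [v_3]
  1-simplices (4): [v_0,v_2], [v_0,v_3], [v_1,v_2], [v_1,v_3]

Hence C_0 ≅ Z^4, C_1 ≅ Z^4.

The boundary map ∂_1: C_1 → C_0 is given by ∂[p,q] = [q] − [p]. For instance
  ∂[v_1,v_3] = [v_3] − [v_1].
As a 4×4 matrix over Z this has rank 3, with invariant factors (1,1,1).

Now H_k = ker ∂_k / im ∂_{k+1}, so:

  H_0: rank C_0 − rank ∂_1 = 4 − 3 = 1, and the invariant factors of ∂_1 are all 1, so H_0 = Z.
  H_1: rank ker ∂_1 − rank ∂_2 = (4 − 3) − 0 = 1, and there is no ∂_2, so H_1 = Z.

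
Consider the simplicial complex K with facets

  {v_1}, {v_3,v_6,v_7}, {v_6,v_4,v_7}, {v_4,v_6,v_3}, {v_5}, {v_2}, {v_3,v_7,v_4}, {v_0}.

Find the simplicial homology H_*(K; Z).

Order the vertices as v_0 < v_1 < v_2 < v_3 < v_4 < v_5 < v_6 < v_7. Listing each simplex with vertices in this order, K has dimension 2 with simplices:

  0-simplices (8): [v_0], [v_1], [v_2], [v_3], [v_4], [v_5], [v_6], [v_7]
  1-simplices (6): [v_3,v_4], [v_3,v_6], [v_3,v_7], [v_4,v_6], [v_4,v_7], [v_6,v_7]
  2-simplices (4): [v_3,v_4,v_6], [v_3,v_4,v_7], [v_3,v_6,v_7], [v_4,v_6,v_7]

giving chain groups C_0 ≅ Z^8, C_1 ≅ Z^6, C_2 ≅ Z^4.

∂_1: C_1 → C_0 is given by ∂[p,q] = [q] − [p]. For instance
  ∂[v_3,v_7] = [v_7] − [v_3].
The 8×6 boundary matrix has rank 3 and Smith normal form diag(1,1,1).

The boundary map ∂_2: C_2 → C_1 acts by ∂[p,q,r] = [q,r] − [p,r] + [p,q]. For instance
  ∂[v_3,v_4,v_6] = [v_4,v_6] − [v_3,v_6] + [v_3,v_4],
  ∂[v_3,v_6,v_7] = [v_6,v_7] − [v_3,v_7] + [v_3,v_6].
The 6×4 boundary matrix has rank 3 and Smith normal form diag(1,1,1).

From H_k ≅ ker(∂_k) / im(∂_{k+1}) we obtain:

  H_0: rank C_0 − rank ∂_1 = 8 − 3 = 5, and the invariant factors of ∂_1 are all 1, so H_0 ≅ Z^5.
  H_1: rank ker ∂_1 − rank ∂_2 = (6 − 3) − 3 = 0, and the invariant factors of ∂_2 are all 1, so H_1 ≅ 0.
  H_2: rank ker ∂_2 − rank ∂_3 = (4 − 3) − 0 = 1, and there is no ∂_3, so H_2 ≅ Z.

As a check, the Euler characteristic is 8 − 6 + 4 = 6, which agrees with 5 − 0 + 1 = 6.

H_0 ≅ Z^5,  H_1 = 0,  H_2 ≅ Z.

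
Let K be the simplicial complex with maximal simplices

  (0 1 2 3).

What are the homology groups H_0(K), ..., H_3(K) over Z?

H_0 = Z,  H_1 = 0,  H_2 = 0,  H_3 = 0.

Order the vertices as 0 < 1 < 2 < 3. Listing each simplex with vertices in this order, K has dimension 3 with simplices:

  0-simplices (4): [0], [1], [2], [3]
  1-simplices (6): [0,1], [0,2], [0,3], [1,2], [1,3], [2,3]
  2-simplices (4): [0,1,2], [0,1,3], [0,2,3], [1,2,3]
  3-simplices (1): [0,1,2,3]

Hence C_0 ≅ Z^4, C_1 ≅ Z^6, C_2 ≅ Z^4, C_3 ≅ Z^1.

Boundary ∂_1: C_1 → C_0 is given by ∂[p,q] = [q] − [p]. For instance
  ∂[1,2] = [2] − [1].
This gives a 4×6 integer matrix of rank 3; reducing to Smith normal form yields diagonal entries (1,1,1).

Boundary ∂_2: C_2 → C_1 maps a triangle to the signed sum of its edges. For instance
  ∂[0,2,3] = [2,3] − [0,3] + [0,2],
  ∂[0,1,3] = [1,3] − [0,3] + [0,1].
As a 6×4 matrix over Z this has rank 3, with invariant factors (1,1,1).

The boundary map ∂_3: C_3 → C_2 sends each 3-simplex σ to the alternating sum Σ_i (−1)^i (σ with its i-th vertex removed). For instance
  ∂[0,1,2,3] = [1,2,3] − [0,2,3] + [0,1,3] − [0,1,2].
This gives a 4×1 integer matrix of rank 1; reducing to Smith normal form yields diagonal entries (1).

Now H_k = ker ∂_k / im ∂_{k+1}, so:

  H_0: rank C_0 − rank ∂_1 = 4 − 3 = 1, and the invariant factors of ∂_1 are all 1, so H_0 = Z.
  H_1: rank ker ∂_1 − rank ∂_2 = (6 − 3) − 3 = 0, and the invariant factors of ∂_2 are all 1, so H_1 = 0.
  H_2: rank ker ∂_2 − rank ∂_3 = (4 − 3) − 1 = 0, and the invariant factors of ∂_3 are all 1, so H_2 = 0.
  H_3: rank ker ∂_3 − rank ∂_4 = (1 − 1) − 0 = 0, and there is no ∂_4, so H_3 = 0.

As a check, the Euler characteristic is 4 − 6 + 4 − 1 = 1, which agrees with 1 − 0 + 0 − 0 = 1.
(K is a triangulation of the 3-simplex.)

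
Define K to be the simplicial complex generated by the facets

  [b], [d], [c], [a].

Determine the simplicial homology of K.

H_0 = Z^4.

Take the total order a < b < c < d on the vertex set. Then K (dimension 0) consists of the simplices:

  0-simplices (4): a, b, c, d

so the chain groups are C_0 ≅ Z^4.

Computing H_k = (kernel of ∂_k) / (image of ∂_{k+1}):

  H_0: rank C_0 − rank ∂_1 = 4 − 0 = 4, and there is no ∂_1, so H_0 ≅ Z^4.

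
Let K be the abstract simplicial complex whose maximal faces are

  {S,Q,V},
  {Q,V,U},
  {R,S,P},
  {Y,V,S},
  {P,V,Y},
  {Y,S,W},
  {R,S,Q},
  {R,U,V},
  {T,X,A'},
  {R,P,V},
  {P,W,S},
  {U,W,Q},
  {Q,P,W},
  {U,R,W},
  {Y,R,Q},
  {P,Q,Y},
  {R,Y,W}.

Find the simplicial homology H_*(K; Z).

Take the total order P < Q < R < S < T < U < V < W < X < Y < A' on the vertex set. Then K (dimension 2) consists of the simplices:

  0-simplices (11): [P], [Q], [R], [S], [T], [U], [V], [W], [X], [Y], [A']
  1-simplices (27): (27 of them)
  2-simplices (17): [P,Q,W], [P,Q,Y], [P,R,S], [P,R,V], [P,S,W], [P,V,Y], [Q,R,S], [Q,R,Y], [Q,S,V], [Q,U,V], [Q,U,W], [R,U,V], [R,U,W], [R,W,Y], [S,V,Y], [S,W,Y], [T,X,A']

giving chain groups C_0 ≅ Z^11, C_1 ≅ Z^27, C_2 ≅ Z^17.

Boundary ∂_1: C_1 → C_0 is given by ∂[p,q] = [q] − [p]. For instance
  ∂[V,Y] = [Y] − [V].
As a 11×27 matrix over Z this has rank 9, with invariant factors (1,1,1,1,1,1,1,1,1).

The boundary map ∂_2: C_2 → C_1 sends each 2-simplex [p,q,r] to [q,r] − [p,r] + [p,q]. For instance
  ∂[Q,S,V] = [S,V] − [Q,V] + [Q,S],
  ∂[R,U,W] = [U,W] − [R,W] + [R,U].
As a 27×17 matrix over Z this has rank 16, with invariant factors (1,1,1,1,1,1,1,1,1,1,1,1,1,1,1,1).

Reading off H_k = ker ∂_k / im ∂_{k+1}:

  H_0: rank C_0 − rank ∂_1 = 11 − 9 = 2, and the invariant factors of ∂_1 are all 1, so H_0 ≅ Z^2.
  H_1: rank ker ∂_1 − rank ∂_2 = (27 − 9) − 16 = 2, and the invariant factors of ∂_2 are all 1, so H_1 ≅ Z^2.
  H_2: rank ker ∂_2 − rank ∂_3 = (17 − 16) − 0 = 1, and there is no ∂_3, so H_2 ≅ Z.

As a check, the Euler characteristic is 11 − 27 + 17 = 1, which agrees with 2 − 2 + 1 = 1.
(K is a triangulation of the disjoint union of the 2-simplex and the torus T^2.)

H_0 ≅ Z^2,  H_1 ≅ Z^2,  H_2 ≅ Z.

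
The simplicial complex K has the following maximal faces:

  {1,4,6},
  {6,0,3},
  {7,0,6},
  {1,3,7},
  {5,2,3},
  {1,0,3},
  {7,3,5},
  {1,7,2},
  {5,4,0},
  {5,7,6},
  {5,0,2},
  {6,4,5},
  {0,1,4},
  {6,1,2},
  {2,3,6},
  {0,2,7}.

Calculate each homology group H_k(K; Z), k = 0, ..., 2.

Fix the vertex order 0 < 1 < 2 < 3 < 4 < 5 < 6 < 7 and write every simplex with vertices in increasing order. Then dim K = 2 and the simplices of K are:

  0-simplices (8): [0], [1], [2], [3], [4], [5], [6], [7]
  1-simplices (24): (24 of them)
  2-simplices (16): [0,1,3], [0,1,4], [0,2,5], [0,2,7], [0,3,6], [0,4,5], [0,6,7], [1,2,6], [1,2,7], [1,3,7], [1,4,6], [2,3,5], [2,3,6], [3,5,7], [4,5,6], [5,6,7]

giving chain groups C_0 ≅ Z^8, C_1 ≅ Z^24, C_2 ≅ Z^16.

∂_1: C_1 → C_0 sends each edge [p,q] (with p < q) to q − p. For instance
  ∂[1,2] = [2] − [1].
This gives a 8×24 integer matrix of rank 7; reducing to Smith normal form yields diagonal entries (1,1,1,1,1,1,1).

The boundary map ∂_2: C_2 → C_1 maps a triangle to the signed sum of its edges. For instance
  ∂[1,2,7] = [2,7] − [1,7] + [1,2],
  ∂[3,5,7] = [5,7] − [3,7] + [3,5].
As a 24×16 matrix over Z this has rank 15, with invariant factors (1,1,1,1,1,1,1,1,1,1,1,1,1,1,1).

Reading off H_k = ker ∂_k / im ∂_{k+1}:

  H_0: rank C_0 − rank ∂_1 = 8 − 7 = 1, and the invariant factors of ∂_1 are all 1, so H_0 ≅ Z.
  H_1: rank ker ∂_1 − rank ∂_2 = (24 − 7) − 15 = 2, and the invariant factors of ∂_2 are all 1, so H_1 ≅ Z^2.
  H_2: rank ker ∂_2 − rank ∂_3 = (16 − 15) − 0 = 1, and there is no ∂_3, so H_2 ≅ Z.

H_0 ≅ Z,  H_1 ≅ Z^2,  H_2 ≅ Z.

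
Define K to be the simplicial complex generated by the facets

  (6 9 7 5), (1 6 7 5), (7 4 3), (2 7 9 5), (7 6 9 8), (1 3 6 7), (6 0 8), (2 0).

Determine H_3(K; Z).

Fix the vertex order 0 < 1 < 2 < 3 < 4 < 5 < 6 < 7 < 8 < 9 and write every simplex with vertices in increasing order. Then dim K = 3 and the simplices of K are:

  0-simplices (10): [0], [1], [2], [3], [4], [5], [6], [7], [8], [9]
  1-simplices (23): [0,2], [0,6], [0,8], [1,3], [1,5], [1,6], [1,7], [2,5], [2,7], [2,9], [3,4], [3,6], [3,7], [4,7], [5,6], [5,7], [5,9], [6,7], [6,8], [6,9], [7,8], [7,9], [8,9]
  2-simplices (18): [0,6,8], [1,3,6], [1,3,7], [1,5,6], [1,5,7], [1,6,7], [2,5,7], [2,5,9], [2,7,9], [3,4,7], [3,6,7], [5,6,7], [5,6,9], [5,7,9], [6,7,8], [6,7,9], [6,8,9], [7,8,9]
  3-simplices (5): [1,3,6,7], [1,5,6,7], [2,5,7,9], [5,6,7,9], [6,7,8,9]

Hence C_0 ≅ Z^10, C_1 ≅ Z^23, C_2 ≅ Z^18, C_3 ≅ Z^5.

Boundary ∂_1: C_1 → C_0 sends each edge [p,q] (with p < q) to q − p.
As a 10×23 matrix over Z this has rank 9, with invariant factors (1,1,1,1,1,1,1,1,1).

∂_2: C_2 → C_1 acts by ∂[p,q,r] = [q,r] − [p,r] + [p,q]. For instance
  ∂[2,5,7] = [5,7] − [2,7] + [2,5],
  ∂[2,5,9] = [5,9] − [2,9] + [2,5].
This gives a 23×18 integer matrix of rank 13; reducing to Smith normal form yields diagonal entries (1,1,1,1,1,1,1,1,1,1,1,1,1).

The boundary map ∂_3: C_3 → C_2 sends each 3-simplex σ to the alternating sum Σ_i (−1)^i (σ with its i-th vertex removed). For instance
  ∂[2,5,7,9] = [5,7,9] − [2,7,9] + [2,5,9] − [2,5,7],
  ∂[1,5,6,7] = [5,6,7] − [1,6,7] + [1,5,7] − [1,5,6].
The resulting 18×5 matrix has rank 5, and its Smith normal form has invariant factors (1,1,1,1,1).

Reading off H_k = ker ∂_k / im ∂_{k+1}:

  H_3: rank ker ∂_3 − rank ∂_4 = (5 − 5) − 0 = 0, and there is no ∂_4, so H_3 ≅ 0.

H_3 ≅ 0.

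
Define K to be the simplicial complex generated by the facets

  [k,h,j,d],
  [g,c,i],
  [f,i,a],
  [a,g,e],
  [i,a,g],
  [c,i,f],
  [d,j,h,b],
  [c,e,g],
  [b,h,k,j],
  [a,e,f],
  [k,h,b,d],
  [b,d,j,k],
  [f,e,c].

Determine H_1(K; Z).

Fix the vertex order a < b < c < d < e < f < g < h < i < j < k and write every simplex with vertices in increasing order. Then dim K = 3 and the simplices of K are:

  0-simplices (11): a, b, c, d, e, f, g, h, i, j, k
  1-simplices (22): ae, af, ag, ai, bd, bh, bj, bk, ce, cf, cg, ci, dh, dj, dk, ef, eg, fi, gi, hj, hk, jk
  2-simplices (18): aef, aeg, afi, agi, bdh, bdj, bdk, bhj, bhk, bjk, cef, ceg, cfi, cgi, dhj, dhk, djk, hjk
  3-simplices (5): bdhj, bdhk, bdjk, bhjk, dhjk

Hence C_0 ≅ Z^11, C_1 ≅ Z^22, C_2 ≅ Z^18, C_3 ≅ Z^5.

Boundary ∂_1: C_1 → C_0 is given by ∂[p,q] = [q] − [p].
The 11×22 boundary matrix has rank 9 and Smith normal form diag(1,1,1,1,1,1,1,1,1).

The boundary map ∂_2: C_2 → C_1 sends each 2-simplex [p,q,r] to [q,r] − [p,r] + [p,q]. For instance
  ∂bjk = jk − bk + bj,
  ∂agi = gi − ai + ag.
The 22×18 boundary matrix has rank 13 and Smith normal form diag(1,1,1,1,1,1,1,1,1,1,1,1,1).

Boundary ∂_3: C_3 → C_2 sends each 3-simplex σ to the alternating sum Σ_i (−1)^i (σ with its i-th vertex removed). For instance
  ∂bdhj = dhj − bhj + bdj − bdh,
  ∂bhjk = hjk − bjk + bhk − bhj.
The 18×5 boundary matrix has rank 4 and Smith normal form diag(1,1,1,1).

From H_k ≅ ker(∂_k) / im(∂_{k+1}) we obtain:

  H_1: rank ker ∂_1 − rank ∂_2 = (22 − 9) − 13 = 0, and the invariant factors of ∂_2 are all 1, so H_1 = 0.

(K is a triangulation of the disjoint union of the 2-sphere S^2 and the 3-sphere S^3.)

H_1 = 0.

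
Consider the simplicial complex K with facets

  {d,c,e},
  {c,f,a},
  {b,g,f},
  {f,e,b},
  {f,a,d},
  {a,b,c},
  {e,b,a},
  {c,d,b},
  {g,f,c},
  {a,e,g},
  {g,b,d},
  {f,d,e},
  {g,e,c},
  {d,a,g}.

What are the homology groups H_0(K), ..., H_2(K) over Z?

H_0 = Z,  H_1 = Z^2,  H_2 = Z.

Fix the vertex order a < b < c < d < e < f < g and write every simplex with vertices in increasing order. Then dim K = 2 and the simplices of K are:

  0-simplices (7): a, b, c, d, e, f, g
  1-simplices (21): ab, ac, ad, ae, af, ag, bc, bd, be, bf, bg, cd, ce, cf, cg, de, df, dg, ef, eg, fg
  2-simplices (14): abc, abe, acf, adf, adg, aeg, bcd, bdg, bef, bfg, cde, ceg, cfg, def

Hence C_0 ≅ Z^7, C_1 ≅ Z^21, C_2 ≅ Z^14.

The boundary map ∂_1: C_1 → C_0 is given by ∂[p,q] = [q] − [p].
As a 7×21 matrix over Z this has rank 6, with invariant factors (1,1,1,1,1,1).

∂_2: C_2 → C_1 sends each 2-simplex [p,q,r] to [q,r] − [p,r] + [p,q]. For instance
  ∂ceg = eg − cg + ce,
  ∂adg = dg − ag + ad.
This gives a 21×14 integer matrix of rank 13; reducing to Smith normal form yields diagonal entries (1,1,1,1,1,1,1,1,1,1,1,1,1).

From H_k ≅ ker(∂_k) / im(∂_{k+1}) we obtain:

  H_0: rank C_0 − rank ∂_1 = 7 − 6 = 1, and the invariant factors of ∂_1 are all 1, so H_0 = Z.
  H_1: rank ker ∂_1 − rank ∂_2 = (21 − 6) − 13 = 2, and the invariant factors of ∂_2 are all 1, so H_1 = Z^2.
  H_2: rank ker ∂_2 − rank ∂_3 = (14 − 13) − 0 = 1, and there is no ∂_3, so H_2 = Z.

(K is a triangulation of the torus T^2.)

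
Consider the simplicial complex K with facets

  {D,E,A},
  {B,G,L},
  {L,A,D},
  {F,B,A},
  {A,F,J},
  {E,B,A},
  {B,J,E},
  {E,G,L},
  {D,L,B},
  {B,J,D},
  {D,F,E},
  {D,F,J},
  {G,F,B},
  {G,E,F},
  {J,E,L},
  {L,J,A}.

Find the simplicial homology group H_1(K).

Fix the vertex order A < B < D < E < F < G < J < L and write every simplex with vertices in increasing order. Then dim K = 2 and the simplices of K are:

  0-simplices (8): A, B, D, E, F, G, J, L
  1-simplices (24): AB, AD, AE, AF, AJ, AL, BD, BE, BF, BG, BJ, BL, DE, DF, DJ, DL, EF, EG, EJ, EL, FG, FJ, GL, JL
  2-simplices (16): ABE, ABF, ADE, ADL, AFJ, AJL, BDJ, BDL, BEJ, BFG, BGL, DEF, DFJ, EFG, EGL, EJL

Hence C_0 ≅ Z^8, C_1 ≅ Z^24, C_2 ≅ Z^16.

∂_1: C_1 → C_0 sends each edge [p,q] (with p < q) to q − p. For instance
  ∂EL = L − E.
As a 8×24 matrix over Z this has rank 7, with invariant factors (1,1,1,1,1,1,1).

The boundary map ∂_2: C_2 → C_1 acts by ∂[p,q,r] = [q,r] − [p,r] + [p,q]. For instance
  ∂EFG = FG − EG + EF,
  ∂ADE = DE − AE + AD.
The resulting 24×16 matrix has rank 15, and its Smith normal form has invariant factors (1,1,1,1,1,1,1,1,1,1,1,1,1,1,1).

Now H_k = ker ∂_k / im ∂_{k+1}, so:

  H_1: rank ker ∂_1 − rank ∂_2 = (24 − 7) − 15 = 2, and the invariant factors of ∂_2 are all 1, so H_1 = Z^2.

H_1 ≅ Z^2.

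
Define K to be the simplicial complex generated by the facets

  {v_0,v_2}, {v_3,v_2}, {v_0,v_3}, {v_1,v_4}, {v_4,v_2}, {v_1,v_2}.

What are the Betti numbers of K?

b_0 = 1, b_1 = 2.

Take the total order v_0 < v_1 < v_2 < v_3 < v_4 on the vertex set. Then K (dimension 1) consists of the simplices:

  0-simplices (5): [v_0], [v_1], [v_2], [v_3], [v_4]
  1-simplices (6): [v_0,v_2], [v_0,v_3], [v_1,v_2], [v_1,v_4], [v_2,v_3], [v_2,v_4]

so the chain groups are C_0 ≅ Z^5, C_1 ≅ Z^6.

∂_1: C_1 → C_0 is given by ∂[p,q] = [q] − [p].
The resulting 5×6 matrix has rank 4, and its Smith normal form has invariant factors (1,1,1,1).

Computing H_k = (kernel of ∂_k) / (image of ∂_{k+1}):

  H_0: rank C_0 − rank ∂_1 = 5 − 4 = 1, and the invariant factors of ∂_1 are all 1, so H_0 ≅ Z.
  H_1: rank ker ∂_1 − rank ∂_2 = (6 − 4) − 0 = 2, and there is no ∂_2, so H_1 ≅ Z^2.

As a check, the Euler characteristic is 5 − 6 = -1, which agrees with 1 − 2 = -1.
(K is a triangulation of a wedge of 2 circles.)

Hence the Betti numbers are b_0 = 1, b_1 = 2.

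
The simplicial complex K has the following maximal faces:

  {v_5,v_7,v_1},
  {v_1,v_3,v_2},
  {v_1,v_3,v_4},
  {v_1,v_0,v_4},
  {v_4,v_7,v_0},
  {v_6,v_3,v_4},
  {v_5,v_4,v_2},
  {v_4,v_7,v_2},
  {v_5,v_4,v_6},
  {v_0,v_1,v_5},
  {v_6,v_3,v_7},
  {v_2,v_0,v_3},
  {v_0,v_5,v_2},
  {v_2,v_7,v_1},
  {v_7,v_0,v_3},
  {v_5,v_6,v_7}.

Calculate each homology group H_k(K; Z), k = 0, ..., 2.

Order the vertices as v_0 < v_1 < v_2 < v_3 < v_4 < v_5 < v_6 < v_7. Listing each simplex with vertices in this order, K has dimension 2 with simplices:

  0-simplices (8): [v_0], [v_1], [v_2], [v_3], [v_4], [v_5], [v_6], [v_7]
  1-simplices (24): (24 of them)
  2-simplices (16): (16 of them)

so the chain groups are C_0 ≅ Z^8, C_1 ≅ Z^24, C_2 ≅ Z^16.

The boundary map ∂_1: C_1 → C_0 is given by ∂[p,q] = [q] − [p]. For instance
  ∂[v_0,v_4] = [v_4] − [v_0].
As a 8×24 matrix over Z this has rank 7, with invariant factors (1,1,1,1,1,1,1).

Boundary ∂_2: C_2 → C_1 acts by ∂[p,q,r] = [q,r] − [p,r] + [p,q]. For instance
  ∂[v_1,v_2,v_3] = [v_2,v_3] − [v_1,v_3] + [v_1,v_2],
  ∂[v_1,v_2,v_7] = [v_2,v_7] − [v_1,v_7] + [v_1,v_2].
The resulting 24×16 matrix has rank 15, and its Smith normal form has invariant factors (1,1,1,1,1,1,1,1,1,1,1,1,1,1,1).

Reading off H_k = ker ∂_k / im ∂_{k+1}:

  H_0: rank C_0 − rank ∂_1 = 8 − 7 = 1, and the invariant factors of ∂_1 are all 1, so H_0 ≅ Z.
  H_1: rank ker ∂_1 − rank ∂_2 = (24 − 7) − 15 = 2, and the invariant factors of ∂_2 are all 1, so H_1 ≅ Z^2.
  H_2: rank ker ∂_2 − rank ∂_3 = (16 − 15) − 0 = 1, and there is no ∂_3, so H_2 ≅ Z.

(K is a triangulation of the torus T^2.)

H_0 ≅ Z,  H_1 ≅ Z^2,  H_2 ≅ Z.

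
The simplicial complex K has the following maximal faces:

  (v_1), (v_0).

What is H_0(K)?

K has 2 vertices.
rank ∂_0 = 0, rank ∂_1 = 0 ⇒ b_0 = 2 − 0 − 0 = 2. So H_0 ≅ Z^2.

H_0 ≅ Z^2.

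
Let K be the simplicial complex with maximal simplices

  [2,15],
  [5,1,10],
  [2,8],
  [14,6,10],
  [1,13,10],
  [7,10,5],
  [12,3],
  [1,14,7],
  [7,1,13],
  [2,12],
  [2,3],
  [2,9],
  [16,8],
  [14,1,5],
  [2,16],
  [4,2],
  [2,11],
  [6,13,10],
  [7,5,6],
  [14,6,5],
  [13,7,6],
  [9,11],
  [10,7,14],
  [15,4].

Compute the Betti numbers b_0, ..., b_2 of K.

b_0 = 2, b_1 = 4, b_2 = 0.

Take the total order 1 < 2 < 3 < 4 < 5 < 6 < 7 < 8 < 9 < 10 < 11 < 12 < 13 < 14 < 15 < 16 on the vertex set. Then K (dimension 2) consists of the simplices:

  0-simplices (16): [1], [2], [3], [4], [5], [6], [7], [8], [9], [10], [11], [12], [13], [14], [15], [16]
  1-simplices (30): (30 of them)
  2-simplices (12): [1,5,10], [1,5,14], [1,7,13], [1,7,14], [1,10,13], [5,6,7], [5,6,14], [5,7,10], [6,7,13], [6,10,13], [6,10,14], [7,10,14]

Hence C_0 ≅ Z^16, C_1 ≅ Z^30, C_2 ≅ Z^12.

Boundary ∂_1: C_1 → C_0 is given by ∂[p,q] = [q] − [p]. For instance
  ∂[7,14] = [14] − [7].
This gives a 16×30 integer matrix of rank 14; reducing to Smith normal form yields diagonal entries (1,1,1,1,1,1,1,1,1,1,1,1,1,1).

∂_2: C_2 → C_1 maps a triangle to the signed sum of its edges. For instance
  ∂[1,7,14] = [7,14] − [1,14] + [1,7],
  ∂[6,7,13] = [7,13] − [6,13] + [6,7].
This gives a 30×12 integer matrix of rank 12; reducing to Smith normal form yields diagonal entries (1,1,1,1,1,1,1,1,1,1,1,2).

From H_k ≅ ker(∂_k) / im(∂_{k+1}) we obtain:

  H_0: rank C_0 − rank ∂_1 = 16 − 14 = 2, and the invariant factors of ∂_1 are all 1, so H_0 = Z^2.
  H_1: rank ker ∂_1 − rank ∂_2 = (30 − 14) − 12 = 4, and ∂_2 has invariant factor 2 > 1, so H_1 = Z^4 × Z/2.
  H_2: rank ker ∂_2 − rank ∂_3 = (12 − 12) − 0 = 0, and there is no ∂_3, so H_2 = 0.

(K is a triangulation of the disjoint union of the real projective plane RP^2 and a wedge of 4 circles.)

Hence the Betti numbers are b_0 = 2, b_1 = 4, b_2 = 0.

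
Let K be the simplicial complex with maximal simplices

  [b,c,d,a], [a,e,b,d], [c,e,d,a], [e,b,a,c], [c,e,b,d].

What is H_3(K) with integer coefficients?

H_3 = Z.

K has 5 vertices, 10 edges, 10 triangles, 5 3-simplices.
rank ∂_3 = 4, rank ∂_4 = 0 ⇒ b_3 = 5 − 4 − 0 = 1. So H_3 = Z.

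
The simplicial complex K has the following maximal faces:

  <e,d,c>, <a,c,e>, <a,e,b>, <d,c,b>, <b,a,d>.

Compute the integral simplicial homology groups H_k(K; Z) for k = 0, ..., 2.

H_0 = Z,  H_1 = Z,  H_2 = 0.

We work with the vertex ordering a < b < c < d < e. The simplices of K, each written with vertices in increasing order, are:

  0-simplices (5): a, b, c, d, e
  1-simplices (10): ab, ac, ad, ae, bc, bd, be, cd, ce, de
  2-simplices (5): abd, abe, ace, bcd, cde

Hence C_0 ≅ Z^5, C_1 ≅ Z^10, C_2 ≅ Z^5.

∂_1: C_1 → C_0 maps an edge to its endpoints' difference, ∂[p,q] = q − p.
The resulting 5×10 matrix has rank 4, and its Smith normal form has invariant factors (1,1,1,1).

∂_2: C_2 → C_1 maps a triangle to the signed sum of its edges. For instance
  ∂abd = bd − ad + ab,
  ∂ace = ce − ae + ac.
The resulting 10×5 matrix has rank 5, and its Smith normal form has invariant factors (1,1,1,1,1).

Computing H_k = (kernel of ∂_k) / (image of ∂_{k+1}):

  H_0: rank C_0 − rank ∂_1 = 5 − 4 = 1, and the invariant factors of ∂_1 are all 1, so H_0 = Z.
  H_1: rank ker ∂_1 − rank ∂_2 = (10 − 4) − 5 = 1, and the invariant factors of ∂_2 are all 1, so H_1 = Z.
  H_2: rank ker ∂_2 − rank ∂_3 = (5 − 5) − 0 = 0, and there is no ∂_3, so H_2 = 0.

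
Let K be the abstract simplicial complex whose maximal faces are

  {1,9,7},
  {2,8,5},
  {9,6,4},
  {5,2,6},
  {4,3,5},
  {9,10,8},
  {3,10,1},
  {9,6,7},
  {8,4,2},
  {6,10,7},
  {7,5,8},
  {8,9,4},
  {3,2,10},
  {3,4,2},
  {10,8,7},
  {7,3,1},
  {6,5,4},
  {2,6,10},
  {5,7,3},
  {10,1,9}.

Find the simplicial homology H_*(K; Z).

H_0 = Z,  H_1 = Z ⊕ Z_2,  H_2 = 0.

We work with the vertex ordering 1 < 2 < 3 < 4 < 5 < 6 < 7 < 8 < 9 < 10. The simplices of K, each written with vertices in increasing order, are:

  0-simplices (10): [1], [2], [3], [4], [5], [6], [7], [8], [9], [10]
  1-simplices (30): (30 of them)
  2-simplices (20): (20 of them)

giving chain groups C_0 ≅ Z^10, C_1 ≅ Z^30, C_2 ≅ Z^20.

The boundary map ∂_1: C_1 → C_0 maps an edge to its endpoints' difference, ∂[p,q] = q − p.
The 10×30 boundary matrix has rank 9 and Smith normal form diag(1,1,1,1,1,1,1,1,1).

Boundary ∂_2: C_2 → C_1 sends each 2-simplex [p,q,r] to [q,r] − [p,r] + [p,q]. For instance
  ∂[2,3,10] = [3,10] − [2,10] + [2,3],
  ∂[4,6,9] = [6,9] − [4,9] + [4,6].
The 30×20 boundary matrix has rank 20 and Smith normal form diag(1,1,1,1,1,1,1,1,1,1,1,1,1,1,1,1,1,1,1,2).

Reading off H_k = ker ∂_k / im ∂_{k+1}:

  H_0: rank C_0 − rank ∂_1 = 10 − 9 = 1, and the invariant factors of ∂_1 are all 1, so H_0 ≅ Z.
  H_1: rank ker ∂_1 − rank ∂_2 = (30 − 9) − 20 = 1, and ∂_2 has invariant factor 2 > 1, so H_1 ≅ Z ⊕ Z_2.
  H_2: rank ker ∂_2 − rank ∂_3 = (20 − 20) − 0 = 0, and there is no ∂_3, so H_2 ≅ 0.

As a check, the Euler characteristic is 10 − 30 + 20 = 0, which agrees with 1 − 1 + 0 = 0.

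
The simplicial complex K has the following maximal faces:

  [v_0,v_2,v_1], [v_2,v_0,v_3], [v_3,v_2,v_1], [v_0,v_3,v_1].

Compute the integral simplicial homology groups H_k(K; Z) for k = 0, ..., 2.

Take the total order v_0 < v_1 < v_2 < v_3 on the vertex set. Then K (dimension 2) consists of the simplices:

  0-simplices (4): [v_0], [v_1], [v_2], [v_3]
  1-simplices (6): [v_0,v_1], [v_0,v_2], [v_0,v_3], [v_1,v_2], [v_1,v_3], [v_2,v_3]
  2-simplices (4): [v_0,v_1,v_2], [v_0,v_1,v_3], [v_0,v_2,v_3], [v_1,v_2,v_3]

Hence C_0 ≅ Z^4, C_1 ≅ Z^6, C_2 ≅ Z^4.

∂_1: C_1 → C_0 sends each edge [p,q] (with p < q) to q − p.
This gives a 4×6 integer matrix of rank 3; reducing to Smith normal form yields diagonal entries (1,1,1).

∂_2: C_2 → C_1 acts by ∂[p,q,r] = [q,r] − [p,r] + [p,q]. For instance
  ∂[v_0,v_1,v_2] = [v_1,v_2] − [v_0,v_2] + [v_0,v_1],
  ∂[v_0,v_2,v_3] = [v_2,v_3] − [v_0,v_3] + [v_0,v_2].
This gives a 6×4 integer matrix of rank 3; reducing to Smith normal form yields diagonal entries (1,1,1).

Now H_k = ker ∂_k / im ∂_{k+1}, so:

  H_0: rank C_0 − rank ∂_1 = 4 − 3 = 1, and the invariant factors of ∂_1 are all 1, so H_0 = Z.
  H_1: rank ker ∂_1 − rank ∂_2 = (6 − 3) − 3 = 0, and the invariant factors of ∂_2 are all 1, so H_1 = 0.
  H_2: rank ker ∂_2 − rank ∂_3 = (4 − 3) − 0 = 1, and there is no ∂_3, so H_2 = Z.

As a check, the Euler characteristic is 4 − 6 + 4 = 2, which agrees with 1 − 0 + 1 = 2.
(K is a triangulation of the 2-sphere S^2.)

H_0 = Z,  H_1 = 0,  H_2 = Z.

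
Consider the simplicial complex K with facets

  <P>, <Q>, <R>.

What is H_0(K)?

H_0 = Z^3.

Take the total order P < Q < R on the vertex set. Then K (dimension 0) consists of the simplices:

  0-simplices (3): P, Q, R

Hence C_0 ≅ Z^3.

Reading off H_k = ker ∂_k / im ∂_{k+1}:

  H_0: rank C_0 − rank ∂_1 = 3 − 0 = 3, and there is no ∂_1, so H_0 ≅ Z^3.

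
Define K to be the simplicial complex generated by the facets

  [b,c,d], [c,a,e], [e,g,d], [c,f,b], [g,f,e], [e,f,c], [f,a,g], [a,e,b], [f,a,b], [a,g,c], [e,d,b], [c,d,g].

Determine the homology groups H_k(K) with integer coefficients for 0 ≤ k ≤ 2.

H_0 = Z,  H_1 = Z/2,  H_2 = 0.

Fix the vertex order a < b < c < d < e < f < g and write every simplex with vertices in increasing order. Then dim K = 2 and the simplices of K are:

  0-simplices (7): a, b, c, d, e, f, g
  1-simplices (18): ab, ac, ae, af, ag, bc, bd, be, bf, cd, ce, cf, cg, de, dg, ef, eg, fg
  2-simplices (12): abe, abf, ace, acg, afg, bcd, bcf, bde, cdg, cef, deg, efg

giving chain groups C_0 ≅ Z^7, C_1 ≅ Z^18, C_2 ≅ Z^12.

∂_1: C_1 → C_0 maps an edge to its endpoints' difference, ∂[p,q] = q − p. For instance
  ∂bd = d − b.
The resulting 7×18 matrix has rank 6, and its Smith normal form has invariant factors (1,1,1,1,1,1).

Boundary ∂_2: C_2 → C_1 sends each 2-simplex [p,q,r] to [q,r] − [p,r] + [p,q]. For instance
  ∂efg = fg − eg + ef,
  ∂bcf = cf − bf + bc.
As a 18×12 matrix over Z this has rank 12, with invariant factors (1,1,1,1,1,1,1,1,1,1,1,2).

From H_k ≅ ker(∂_k) / im(∂_{k+1}) we obtain:

  H_0: rank C_0 − rank ∂_1 = 7 − 6 = 1, and the invariant factors of ∂_1 are all 1, so H_0 ≅ Z.
  H_1: rank ker ∂_1 − rank ∂_2 = (18 − 6) − 12 = 0, and ∂_2 has invariant factor 2 > 1, so H_1 ≅ Z/2.
  H_2: rank ker ∂_2 − rank ∂_3 = (12 − 12) − 0 = 0, and there is no ∂_3, so H_2 ≅ 0.

(K is a triangulation of the real projective plane RP^2.)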